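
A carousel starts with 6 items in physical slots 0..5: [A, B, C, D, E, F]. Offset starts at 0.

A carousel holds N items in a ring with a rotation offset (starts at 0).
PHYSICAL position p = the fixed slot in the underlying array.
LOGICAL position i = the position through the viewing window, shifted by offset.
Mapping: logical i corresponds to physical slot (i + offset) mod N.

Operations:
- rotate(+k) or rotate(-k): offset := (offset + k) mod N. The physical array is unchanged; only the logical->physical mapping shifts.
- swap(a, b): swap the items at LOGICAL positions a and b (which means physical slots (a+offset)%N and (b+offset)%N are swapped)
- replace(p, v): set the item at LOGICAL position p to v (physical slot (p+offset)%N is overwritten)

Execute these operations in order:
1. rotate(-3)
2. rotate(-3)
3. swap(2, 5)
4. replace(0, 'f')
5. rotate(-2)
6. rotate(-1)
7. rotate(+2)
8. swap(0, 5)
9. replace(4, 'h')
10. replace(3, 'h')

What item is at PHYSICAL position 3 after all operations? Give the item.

Answer: h

Derivation:
After op 1 (rotate(-3)): offset=3, physical=[A,B,C,D,E,F], logical=[D,E,F,A,B,C]
After op 2 (rotate(-3)): offset=0, physical=[A,B,C,D,E,F], logical=[A,B,C,D,E,F]
After op 3 (swap(2, 5)): offset=0, physical=[A,B,F,D,E,C], logical=[A,B,F,D,E,C]
After op 4 (replace(0, 'f')): offset=0, physical=[f,B,F,D,E,C], logical=[f,B,F,D,E,C]
After op 5 (rotate(-2)): offset=4, physical=[f,B,F,D,E,C], logical=[E,C,f,B,F,D]
After op 6 (rotate(-1)): offset=3, physical=[f,B,F,D,E,C], logical=[D,E,C,f,B,F]
After op 7 (rotate(+2)): offset=5, physical=[f,B,F,D,E,C], logical=[C,f,B,F,D,E]
After op 8 (swap(0, 5)): offset=5, physical=[f,B,F,D,C,E], logical=[E,f,B,F,D,C]
After op 9 (replace(4, 'h')): offset=5, physical=[f,B,F,h,C,E], logical=[E,f,B,F,h,C]
After op 10 (replace(3, 'h')): offset=5, physical=[f,B,h,h,C,E], logical=[E,f,B,h,h,C]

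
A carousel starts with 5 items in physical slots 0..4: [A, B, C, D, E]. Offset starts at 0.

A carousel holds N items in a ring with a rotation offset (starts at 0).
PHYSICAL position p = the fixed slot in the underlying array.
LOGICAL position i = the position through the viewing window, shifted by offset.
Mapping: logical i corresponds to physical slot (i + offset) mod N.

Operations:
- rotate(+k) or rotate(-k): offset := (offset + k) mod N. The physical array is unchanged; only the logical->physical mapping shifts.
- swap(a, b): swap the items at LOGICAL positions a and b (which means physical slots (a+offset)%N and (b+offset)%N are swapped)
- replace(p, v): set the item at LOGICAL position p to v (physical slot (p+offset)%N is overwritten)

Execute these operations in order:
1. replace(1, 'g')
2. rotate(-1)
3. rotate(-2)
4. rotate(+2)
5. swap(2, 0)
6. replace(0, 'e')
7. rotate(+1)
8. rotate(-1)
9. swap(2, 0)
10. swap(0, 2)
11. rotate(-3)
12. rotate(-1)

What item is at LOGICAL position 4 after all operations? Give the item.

Answer: e

Derivation:
After op 1 (replace(1, 'g')): offset=0, physical=[A,g,C,D,E], logical=[A,g,C,D,E]
After op 2 (rotate(-1)): offset=4, physical=[A,g,C,D,E], logical=[E,A,g,C,D]
After op 3 (rotate(-2)): offset=2, physical=[A,g,C,D,E], logical=[C,D,E,A,g]
After op 4 (rotate(+2)): offset=4, physical=[A,g,C,D,E], logical=[E,A,g,C,D]
After op 5 (swap(2, 0)): offset=4, physical=[A,E,C,D,g], logical=[g,A,E,C,D]
After op 6 (replace(0, 'e')): offset=4, physical=[A,E,C,D,e], logical=[e,A,E,C,D]
After op 7 (rotate(+1)): offset=0, physical=[A,E,C,D,e], logical=[A,E,C,D,e]
After op 8 (rotate(-1)): offset=4, physical=[A,E,C,D,e], logical=[e,A,E,C,D]
After op 9 (swap(2, 0)): offset=4, physical=[A,e,C,D,E], logical=[E,A,e,C,D]
After op 10 (swap(0, 2)): offset=4, physical=[A,E,C,D,e], logical=[e,A,E,C,D]
After op 11 (rotate(-3)): offset=1, physical=[A,E,C,D,e], logical=[E,C,D,e,A]
After op 12 (rotate(-1)): offset=0, physical=[A,E,C,D,e], logical=[A,E,C,D,e]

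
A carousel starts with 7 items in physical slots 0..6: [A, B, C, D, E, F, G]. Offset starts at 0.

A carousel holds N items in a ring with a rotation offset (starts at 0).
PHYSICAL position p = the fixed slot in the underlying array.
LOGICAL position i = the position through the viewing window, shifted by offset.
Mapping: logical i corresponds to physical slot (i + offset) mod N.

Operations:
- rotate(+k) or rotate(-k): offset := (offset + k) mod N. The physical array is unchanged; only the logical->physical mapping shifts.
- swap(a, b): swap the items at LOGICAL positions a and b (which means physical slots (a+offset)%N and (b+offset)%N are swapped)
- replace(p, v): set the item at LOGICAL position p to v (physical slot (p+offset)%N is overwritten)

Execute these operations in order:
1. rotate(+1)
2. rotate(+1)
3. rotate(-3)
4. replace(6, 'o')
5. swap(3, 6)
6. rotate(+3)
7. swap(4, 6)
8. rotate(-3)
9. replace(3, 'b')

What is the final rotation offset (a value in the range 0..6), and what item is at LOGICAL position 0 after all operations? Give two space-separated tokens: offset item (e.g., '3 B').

After op 1 (rotate(+1)): offset=1, physical=[A,B,C,D,E,F,G], logical=[B,C,D,E,F,G,A]
After op 2 (rotate(+1)): offset=2, physical=[A,B,C,D,E,F,G], logical=[C,D,E,F,G,A,B]
After op 3 (rotate(-3)): offset=6, physical=[A,B,C,D,E,F,G], logical=[G,A,B,C,D,E,F]
After op 4 (replace(6, 'o')): offset=6, physical=[A,B,C,D,E,o,G], logical=[G,A,B,C,D,E,o]
After op 5 (swap(3, 6)): offset=6, physical=[A,B,o,D,E,C,G], logical=[G,A,B,o,D,E,C]
After op 6 (rotate(+3)): offset=2, physical=[A,B,o,D,E,C,G], logical=[o,D,E,C,G,A,B]
After op 7 (swap(4, 6)): offset=2, physical=[A,G,o,D,E,C,B], logical=[o,D,E,C,B,A,G]
After op 8 (rotate(-3)): offset=6, physical=[A,G,o,D,E,C,B], logical=[B,A,G,o,D,E,C]
After op 9 (replace(3, 'b')): offset=6, physical=[A,G,b,D,E,C,B], logical=[B,A,G,b,D,E,C]

Answer: 6 B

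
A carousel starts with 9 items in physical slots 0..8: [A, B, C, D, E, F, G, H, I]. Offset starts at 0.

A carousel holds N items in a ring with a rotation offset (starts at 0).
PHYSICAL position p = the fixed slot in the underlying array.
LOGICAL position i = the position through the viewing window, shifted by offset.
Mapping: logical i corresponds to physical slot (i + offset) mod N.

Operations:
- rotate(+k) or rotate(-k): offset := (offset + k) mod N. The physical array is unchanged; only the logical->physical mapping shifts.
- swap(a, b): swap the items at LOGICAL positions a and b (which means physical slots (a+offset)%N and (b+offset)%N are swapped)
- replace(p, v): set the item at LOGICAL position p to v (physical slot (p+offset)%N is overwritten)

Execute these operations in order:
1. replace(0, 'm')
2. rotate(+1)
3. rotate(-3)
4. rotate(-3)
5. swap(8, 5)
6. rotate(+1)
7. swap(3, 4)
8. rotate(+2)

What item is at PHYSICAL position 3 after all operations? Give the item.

After op 1 (replace(0, 'm')): offset=0, physical=[m,B,C,D,E,F,G,H,I], logical=[m,B,C,D,E,F,G,H,I]
After op 2 (rotate(+1)): offset=1, physical=[m,B,C,D,E,F,G,H,I], logical=[B,C,D,E,F,G,H,I,m]
After op 3 (rotate(-3)): offset=7, physical=[m,B,C,D,E,F,G,H,I], logical=[H,I,m,B,C,D,E,F,G]
After op 4 (rotate(-3)): offset=4, physical=[m,B,C,D,E,F,G,H,I], logical=[E,F,G,H,I,m,B,C,D]
After op 5 (swap(8, 5)): offset=4, physical=[D,B,C,m,E,F,G,H,I], logical=[E,F,G,H,I,D,B,C,m]
After op 6 (rotate(+1)): offset=5, physical=[D,B,C,m,E,F,G,H,I], logical=[F,G,H,I,D,B,C,m,E]
After op 7 (swap(3, 4)): offset=5, physical=[I,B,C,m,E,F,G,H,D], logical=[F,G,H,D,I,B,C,m,E]
After op 8 (rotate(+2)): offset=7, physical=[I,B,C,m,E,F,G,H,D], logical=[H,D,I,B,C,m,E,F,G]

Answer: m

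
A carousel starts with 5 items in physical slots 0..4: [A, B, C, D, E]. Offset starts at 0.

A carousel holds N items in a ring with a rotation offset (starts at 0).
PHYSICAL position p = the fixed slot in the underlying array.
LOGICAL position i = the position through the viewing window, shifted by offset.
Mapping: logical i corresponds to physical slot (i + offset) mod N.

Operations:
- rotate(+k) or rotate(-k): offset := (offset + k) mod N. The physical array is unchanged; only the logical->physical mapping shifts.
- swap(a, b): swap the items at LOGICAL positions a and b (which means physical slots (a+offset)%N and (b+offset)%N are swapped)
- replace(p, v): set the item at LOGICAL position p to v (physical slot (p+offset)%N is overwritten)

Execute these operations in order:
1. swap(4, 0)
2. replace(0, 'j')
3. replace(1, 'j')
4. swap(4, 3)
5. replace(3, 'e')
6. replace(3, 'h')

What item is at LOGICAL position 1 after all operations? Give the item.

Answer: j

Derivation:
After op 1 (swap(4, 0)): offset=0, physical=[E,B,C,D,A], logical=[E,B,C,D,A]
After op 2 (replace(0, 'j')): offset=0, physical=[j,B,C,D,A], logical=[j,B,C,D,A]
After op 3 (replace(1, 'j')): offset=0, physical=[j,j,C,D,A], logical=[j,j,C,D,A]
After op 4 (swap(4, 3)): offset=0, physical=[j,j,C,A,D], logical=[j,j,C,A,D]
After op 5 (replace(3, 'e')): offset=0, physical=[j,j,C,e,D], logical=[j,j,C,e,D]
After op 6 (replace(3, 'h')): offset=0, physical=[j,j,C,h,D], logical=[j,j,C,h,D]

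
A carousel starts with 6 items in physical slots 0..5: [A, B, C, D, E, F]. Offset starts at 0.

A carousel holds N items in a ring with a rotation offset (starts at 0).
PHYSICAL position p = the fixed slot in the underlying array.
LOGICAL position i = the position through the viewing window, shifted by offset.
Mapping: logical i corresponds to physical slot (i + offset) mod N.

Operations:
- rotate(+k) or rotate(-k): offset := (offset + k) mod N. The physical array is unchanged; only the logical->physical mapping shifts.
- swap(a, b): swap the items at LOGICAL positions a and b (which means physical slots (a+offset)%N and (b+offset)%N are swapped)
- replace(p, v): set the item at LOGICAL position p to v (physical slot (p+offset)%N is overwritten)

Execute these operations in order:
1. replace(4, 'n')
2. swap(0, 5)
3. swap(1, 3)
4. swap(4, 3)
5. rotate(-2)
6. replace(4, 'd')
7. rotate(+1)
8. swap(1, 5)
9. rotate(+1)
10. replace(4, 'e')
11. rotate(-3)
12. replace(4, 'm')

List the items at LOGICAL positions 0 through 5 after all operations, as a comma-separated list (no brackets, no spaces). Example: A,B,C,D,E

Answer: n,e,A,B,m,d

Derivation:
After op 1 (replace(4, 'n')): offset=0, physical=[A,B,C,D,n,F], logical=[A,B,C,D,n,F]
After op 2 (swap(0, 5)): offset=0, physical=[F,B,C,D,n,A], logical=[F,B,C,D,n,A]
After op 3 (swap(1, 3)): offset=0, physical=[F,D,C,B,n,A], logical=[F,D,C,B,n,A]
After op 4 (swap(4, 3)): offset=0, physical=[F,D,C,n,B,A], logical=[F,D,C,n,B,A]
After op 5 (rotate(-2)): offset=4, physical=[F,D,C,n,B,A], logical=[B,A,F,D,C,n]
After op 6 (replace(4, 'd')): offset=4, physical=[F,D,d,n,B,A], logical=[B,A,F,D,d,n]
After op 7 (rotate(+1)): offset=5, physical=[F,D,d,n,B,A], logical=[A,F,D,d,n,B]
After op 8 (swap(1, 5)): offset=5, physical=[B,D,d,n,F,A], logical=[A,B,D,d,n,F]
After op 9 (rotate(+1)): offset=0, physical=[B,D,d,n,F,A], logical=[B,D,d,n,F,A]
After op 10 (replace(4, 'e')): offset=0, physical=[B,D,d,n,e,A], logical=[B,D,d,n,e,A]
After op 11 (rotate(-3)): offset=3, physical=[B,D,d,n,e,A], logical=[n,e,A,B,D,d]
After op 12 (replace(4, 'm')): offset=3, physical=[B,m,d,n,e,A], logical=[n,e,A,B,m,d]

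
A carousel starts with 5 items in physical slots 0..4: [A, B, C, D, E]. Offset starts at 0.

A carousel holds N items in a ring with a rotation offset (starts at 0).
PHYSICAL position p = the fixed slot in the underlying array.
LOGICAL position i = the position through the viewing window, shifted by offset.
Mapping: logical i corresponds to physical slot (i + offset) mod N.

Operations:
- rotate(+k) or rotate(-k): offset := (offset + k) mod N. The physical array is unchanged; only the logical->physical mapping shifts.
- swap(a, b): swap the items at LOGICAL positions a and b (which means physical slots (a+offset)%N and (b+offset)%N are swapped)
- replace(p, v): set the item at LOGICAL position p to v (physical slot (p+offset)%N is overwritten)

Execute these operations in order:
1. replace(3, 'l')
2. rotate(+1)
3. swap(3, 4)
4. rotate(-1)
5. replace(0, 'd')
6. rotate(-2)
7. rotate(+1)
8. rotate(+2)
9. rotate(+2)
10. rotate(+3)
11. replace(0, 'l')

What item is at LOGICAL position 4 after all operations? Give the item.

After op 1 (replace(3, 'l')): offset=0, physical=[A,B,C,l,E], logical=[A,B,C,l,E]
After op 2 (rotate(+1)): offset=1, physical=[A,B,C,l,E], logical=[B,C,l,E,A]
After op 3 (swap(3, 4)): offset=1, physical=[E,B,C,l,A], logical=[B,C,l,A,E]
After op 4 (rotate(-1)): offset=0, physical=[E,B,C,l,A], logical=[E,B,C,l,A]
After op 5 (replace(0, 'd')): offset=0, physical=[d,B,C,l,A], logical=[d,B,C,l,A]
After op 6 (rotate(-2)): offset=3, physical=[d,B,C,l,A], logical=[l,A,d,B,C]
After op 7 (rotate(+1)): offset=4, physical=[d,B,C,l,A], logical=[A,d,B,C,l]
After op 8 (rotate(+2)): offset=1, physical=[d,B,C,l,A], logical=[B,C,l,A,d]
After op 9 (rotate(+2)): offset=3, physical=[d,B,C,l,A], logical=[l,A,d,B,C]
After op 10 (rotate(+3)): offset=1, physical=[d,B,C,l,A], logical=[B,C,l,A,d]
After op 11 (replace(0, 'l')): offset=1, physical=[d,l,C,l,A], logical=[l,C,l,A,d]

Answer: d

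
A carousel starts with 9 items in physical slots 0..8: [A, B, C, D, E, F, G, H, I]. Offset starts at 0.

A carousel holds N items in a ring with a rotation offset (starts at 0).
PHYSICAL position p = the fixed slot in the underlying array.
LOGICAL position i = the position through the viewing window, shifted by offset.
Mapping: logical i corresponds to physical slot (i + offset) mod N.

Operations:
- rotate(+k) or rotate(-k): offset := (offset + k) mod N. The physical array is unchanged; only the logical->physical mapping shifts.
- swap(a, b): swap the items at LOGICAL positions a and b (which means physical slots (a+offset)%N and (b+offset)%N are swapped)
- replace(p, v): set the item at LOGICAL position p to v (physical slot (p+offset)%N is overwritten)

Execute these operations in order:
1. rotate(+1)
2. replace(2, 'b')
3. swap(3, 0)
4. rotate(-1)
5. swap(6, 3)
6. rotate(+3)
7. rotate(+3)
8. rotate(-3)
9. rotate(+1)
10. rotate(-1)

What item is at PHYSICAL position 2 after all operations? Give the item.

After op 1 (rotate(+1)): offset=1, physical=[A,B,C,D,E,F,G,H,I], logical=[B,C,D,E,F,G,H,I,A]
After op 2 (replace(2, 'b')): offset=1, physical=[A,B,C,b,E,F,G,H,I], logical=[B,C,b,E,F,G,H,I,A]
After op 3 (swap(3, 0)): offset=1, physical=[A,E,C,b,B,F,G,H,I], logical=[E,C,b,B,F,G,H,I,A]
After op 4 (rotate(-1)): offset=0, physical=[A,E,C,b,B,F,G,H,I], logical=[A,E,C,b,B,F,G,H,I]
After op 5 (swap(6, 3)): offset=0, physical=[A,E,C,G,B,F,b,H,I], logical=[A,E,C,G,B,F,b,H,I]
After op 6 (rotate(+3)): offset=3, physical=[A,E,C,G,B,F,b,H,I], logical=[G,B,F,b,H,I,A,E,C]
After op 7 (rotate(+3)): offset=6, physical=[A,E,C,G,B,F,b,H,I], logical=[b,H,I,A,E,C,G,B,F]
After op 8 (rotate(-3)): offset=3, physical=[A,E,C,G,B,F,b,H,I], logical=[G,B,F,b,H,I,A,E,C]
After op 9 (rotate(+1)): offset=4, physical=[A,E,C,G,B,F,b,H,I], logical=[B,F,b,H,I,A,E,C,G]
After op 10 (rotate(-1)): offset=3, physical=[A,E,C,G,B,F,b,H,I], logical=[G,B,F,b,H,I,A,E,C]

Answer: C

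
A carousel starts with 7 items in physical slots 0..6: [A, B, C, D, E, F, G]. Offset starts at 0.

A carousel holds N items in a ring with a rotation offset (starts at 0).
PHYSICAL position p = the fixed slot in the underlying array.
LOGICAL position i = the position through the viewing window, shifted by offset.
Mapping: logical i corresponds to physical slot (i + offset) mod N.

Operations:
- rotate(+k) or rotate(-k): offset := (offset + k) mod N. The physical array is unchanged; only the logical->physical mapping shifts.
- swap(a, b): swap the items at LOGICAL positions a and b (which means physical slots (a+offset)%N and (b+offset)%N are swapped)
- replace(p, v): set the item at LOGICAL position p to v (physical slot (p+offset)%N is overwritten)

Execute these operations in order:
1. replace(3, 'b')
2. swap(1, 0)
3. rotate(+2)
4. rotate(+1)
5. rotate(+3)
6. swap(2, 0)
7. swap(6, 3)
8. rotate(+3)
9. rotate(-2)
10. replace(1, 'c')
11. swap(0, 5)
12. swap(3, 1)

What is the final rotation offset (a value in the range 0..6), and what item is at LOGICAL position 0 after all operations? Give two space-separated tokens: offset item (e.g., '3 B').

Answer: 0 C

Derivation:
After op 1 (replace(3, 'b')): offset=0, physical=[A,B,C,b,E,F,G], logical=[A,B,C,b,E,F,G]
After op 2 (swap(1, 0)): offset=0, physical=[B,A,C,b,E,F,G], logical=[B,A,C,b,E,F,G]
After op 3 (rotate(+2)): offset=2, physical=[B,A,C,b,E,F,G], logical=[C,b,E,F,G,B,A]
After op 4 (rotate(+1)): offset=3, physical=[B,A,C,b,E,F,G], logical=[b,E,F,G,B,A,C]
After op 5 (rotate(+3)): offset=6, physical=[B,A,C,b,E,F,G], logical=[G,B,A,C,b,E,F]
After op 6 (swap(2, 0)): offset=6, physical=[B,G,C,b,E,F,A], logical=[A,B,G,C,b,E,F]
After op 7 (swap(6, 3)): offset=6, physical=[B,G,F,b,E,C,A], logical=[A,B,G,F,b,E,C]
After op 8 (rotate(+3)): offset=2, physical=[B,G,F,b,E,C,A], logical=[F,b,E,C,A,B,G]
After op 9 (rotate(-2)): offset=0, physical=[B,G,F,b,E,C,A], logical=[B,G,F,b,E,C,A]
After op 10 (replace(1, 'c')): offset=0, physical=[B,c,F,b,E,C,A], logical=[B,c,F,b,E,C,A]
After op 11 (swap(0, 5)): offset=0, physical=[C,c,F,b,E,B,A], logical=[C,c,F,b,E,B,A]
After op 12 (swap(3, 1)): offset=0, physical=[C,b,F,c,E,B,A], logical=[C,b,F,c,E,B,A]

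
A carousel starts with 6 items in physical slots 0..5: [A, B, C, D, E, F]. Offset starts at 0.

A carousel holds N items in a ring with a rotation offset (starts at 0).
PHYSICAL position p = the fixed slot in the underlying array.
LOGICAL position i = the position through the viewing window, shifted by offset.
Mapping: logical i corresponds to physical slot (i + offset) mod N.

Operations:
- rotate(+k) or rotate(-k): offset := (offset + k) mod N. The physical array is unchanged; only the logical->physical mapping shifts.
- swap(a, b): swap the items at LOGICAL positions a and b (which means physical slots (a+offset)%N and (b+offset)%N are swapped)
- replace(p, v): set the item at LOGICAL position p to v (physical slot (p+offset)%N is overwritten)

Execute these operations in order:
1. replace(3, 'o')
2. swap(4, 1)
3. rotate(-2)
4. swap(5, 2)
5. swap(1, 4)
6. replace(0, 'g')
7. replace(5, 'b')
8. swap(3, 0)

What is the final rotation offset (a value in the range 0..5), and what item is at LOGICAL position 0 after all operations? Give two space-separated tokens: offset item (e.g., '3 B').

After op 1 (replace(3, 'o')): offset=0, physical=[A,B,C,o,E,F], logical=[A,B,C,o,E,F]
After op 2 (swap(4, 1)): offset=0, physical=[A,E,C,o,B,F], logical=[A,E,C,o,B,F]
After op 3 (rotate(-2)): offset=4, physical=[A,E,C,o,B,F], logical=[B,F,A,E,C,o]
After op 4 (swap(5, 2)): offset=4, physical=[o,E,C,A,B,F], logical=[B,F,o,E,C,A]
After op 5 (swap(1, 4)): offset=4, physical=[o,E,F,A,B,C], logical=[B,C,o,E,F,A]
After op 6 (replace(0, 'g')): offset=4, physical=[o,E,F,A,g,C], logical=[g,C,o,E,F,A]
After op 7 (replace(5, 'b')): offset=4, physical=[o,E,F,b,g,C], logical=[g,C,o,E,F,b]
After op 8 (swap(3, 0)): offset=4, physical=[o,g,F,b,E,C], logical=[E,C,o,g,F,b]

Answer: 4 E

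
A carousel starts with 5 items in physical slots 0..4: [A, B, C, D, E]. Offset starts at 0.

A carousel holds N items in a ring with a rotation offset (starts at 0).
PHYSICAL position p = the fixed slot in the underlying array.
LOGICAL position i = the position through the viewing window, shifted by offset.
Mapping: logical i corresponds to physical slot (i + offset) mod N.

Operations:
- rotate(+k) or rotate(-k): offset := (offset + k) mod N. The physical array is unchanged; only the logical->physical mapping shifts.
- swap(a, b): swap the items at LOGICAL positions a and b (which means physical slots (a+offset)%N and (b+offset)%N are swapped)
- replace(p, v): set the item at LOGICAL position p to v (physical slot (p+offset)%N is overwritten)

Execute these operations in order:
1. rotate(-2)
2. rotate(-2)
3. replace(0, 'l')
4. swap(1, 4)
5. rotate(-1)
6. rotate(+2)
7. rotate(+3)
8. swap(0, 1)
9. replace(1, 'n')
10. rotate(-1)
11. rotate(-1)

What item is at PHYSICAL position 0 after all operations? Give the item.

After op 1 (rotate(-2)): offset=3, physical=[A,B,C,D,E], logical=[D,E,A,B,C]
After op 2 (rotate(-2)): offset=1, physical=[A,B,C,D,E], logical=[B,C,D,E,A]
After op 3 (replace(0, 'l')): offset=1, physical=[A,l,C,D,E], logical=[l,C,D,E,A]
After op 4 (swap(1, 4)): offset=1, physical=[C,l,A,D,E], logical=[l,A,D,E,C]
After op 5 (rotate(-1)): offset=0, physical=[C,l,A,D,E], logical=[C,l,A,D,E]
After op 6 (rotate(+2)): offset=2, physical=[C,l,A,D,E], logical=[A,D,E,C,l]
After op 7 (rotate(+3)): offset=0, physical=[C,l,A,D,E], logical=[C,l,A,D,E]
After op 8 (swap(0, 1)): offset=0, physical=[l,C,A,D,E], logical=[l,C,A,D,E]
After op 9 (replace(1, 'n')): offset=0, physical=[l,n,A,D,E], logical=[l,n,A,D,E]
After op 10 (rotate(-1)): offset=4, physical=[l,n,A,D,E], logical=[E,l,n,A,D]
After op 11 (rotate(-1)): offset=3, physical=[l,n,A,D,E], logical=[D,E,l,n,A]

Answer: l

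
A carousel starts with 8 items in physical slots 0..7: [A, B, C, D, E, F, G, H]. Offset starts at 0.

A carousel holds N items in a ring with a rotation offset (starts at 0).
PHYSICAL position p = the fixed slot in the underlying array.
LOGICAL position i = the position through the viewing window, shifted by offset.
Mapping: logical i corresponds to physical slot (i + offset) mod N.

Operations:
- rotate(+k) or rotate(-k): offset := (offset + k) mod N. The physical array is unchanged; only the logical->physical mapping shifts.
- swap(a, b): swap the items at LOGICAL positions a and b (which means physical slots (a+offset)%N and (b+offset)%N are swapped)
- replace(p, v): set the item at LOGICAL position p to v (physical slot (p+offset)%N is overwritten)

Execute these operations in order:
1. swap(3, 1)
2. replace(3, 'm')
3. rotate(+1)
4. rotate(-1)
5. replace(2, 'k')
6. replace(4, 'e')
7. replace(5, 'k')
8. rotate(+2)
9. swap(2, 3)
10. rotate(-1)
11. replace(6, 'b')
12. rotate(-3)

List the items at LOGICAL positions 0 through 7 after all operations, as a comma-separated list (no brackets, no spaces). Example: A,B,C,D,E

Answer: G,b,A,D,k,m,k,e

Derivation:
After op 1 (swap(3, 1)): offset=0, physical=[A,D,C,B,E,F,G,H], logical=[A,D,C,B,E,F,G,H]
After op 2 (replace(3, 'm')): offset=0, physical=[A,D,C,m,E,F,G,H], logical=[A,D,C,m,E,F,G,H]
After op 3 (rotate(+1)): offset=1, physical=[A,D,C,m,E,F,G,H], logical=[D,C,m,E,F,G,H,A]
After op 4 (rotate(-1)): offset=0, physical=[A,D,C,m,E,F,G,H], logical=[A,D,C,m,E,F,G,H]
After op 5 (replace(2, 'k')): offset=0, physical=[A,D,k,m,E,F,G,H], logical=[A,D,k,m,E,F,G,H]
After op 6 (replace(4, 'e')): offset=0, physical=[A,D,k,m,e,F,G,H], logical=[A,D,k,m,e,F,G,H]
After op 7 (replace(5, 'k')): offset=0, physical=[A,D,k,m,e,k,G,H], logical=[A,D,k,m,e,k,G,H]
After op 8 (rotate(+2)): offset=2, physical=[A,D,k,m,e,k,G,H], logical=[k,m,e,k,G,H,A,D]
After op 9 (swap(2, 3)): offset=2, physical=[A,D,k,m,k,e,G,H], logical=[k,m,k,e,G,H,A,D]
After op 10 (rotate(-1)): offset=1, physical=[A,D,k,m,k,e,G,H], logical=[D,k,m,k,e,G,H,A]
After op 11 (replace(6, 'b')): offset=1, physical=[A,D,k,m,k,e,G,b], logical=[D,k,m,k,e,G,b,A]
After op 12 (rotate(-3)): offset=6, physical=[A,D,k,m,k,e,G,b], logical=[G,b,A,D,k,m,k,e]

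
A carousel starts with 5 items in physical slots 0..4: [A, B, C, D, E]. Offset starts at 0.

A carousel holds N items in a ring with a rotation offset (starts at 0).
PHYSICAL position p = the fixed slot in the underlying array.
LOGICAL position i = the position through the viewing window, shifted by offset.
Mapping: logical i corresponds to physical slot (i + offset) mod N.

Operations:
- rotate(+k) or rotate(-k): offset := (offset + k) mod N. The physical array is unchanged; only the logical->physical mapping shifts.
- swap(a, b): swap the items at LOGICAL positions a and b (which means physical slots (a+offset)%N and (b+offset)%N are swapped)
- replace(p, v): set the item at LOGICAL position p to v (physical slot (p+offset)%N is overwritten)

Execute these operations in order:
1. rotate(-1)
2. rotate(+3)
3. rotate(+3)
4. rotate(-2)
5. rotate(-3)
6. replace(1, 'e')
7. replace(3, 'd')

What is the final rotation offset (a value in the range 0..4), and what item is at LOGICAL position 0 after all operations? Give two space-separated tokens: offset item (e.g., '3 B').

Answer: 0 A

Derivation:
After op 1 (rotate(-1)): offset=4, physical=[A,B,C,D,E], logical=[E,A,B,C,D]
After op 2 (rotate(+3)): offset=2, physical=[A,B,C,D,E], logical=[C,D,E,A,B]
After op 3 (rotate(+3)): offset=0, physical=[A,B,C,D,E], logical=[A,B,C,D,E]
After op 4 (rotate(-2)): offset=3, physical=[A,B,C,D,E], logical=[D,E,A,B,C]
After op 5 (rotate(-3)): offset=0, physical=[A,B,C,D,E], logical=[A,B,C,D,E]
After op 6 (replace(1, 'e')): offset=0, physical=[A,e,C,D,E], logical=[A,e,C,D,E]
After op 7 (replace(3, 'd')): offset=0, physical=[A,e,C,d,E], logical=[A,e,C,d,E]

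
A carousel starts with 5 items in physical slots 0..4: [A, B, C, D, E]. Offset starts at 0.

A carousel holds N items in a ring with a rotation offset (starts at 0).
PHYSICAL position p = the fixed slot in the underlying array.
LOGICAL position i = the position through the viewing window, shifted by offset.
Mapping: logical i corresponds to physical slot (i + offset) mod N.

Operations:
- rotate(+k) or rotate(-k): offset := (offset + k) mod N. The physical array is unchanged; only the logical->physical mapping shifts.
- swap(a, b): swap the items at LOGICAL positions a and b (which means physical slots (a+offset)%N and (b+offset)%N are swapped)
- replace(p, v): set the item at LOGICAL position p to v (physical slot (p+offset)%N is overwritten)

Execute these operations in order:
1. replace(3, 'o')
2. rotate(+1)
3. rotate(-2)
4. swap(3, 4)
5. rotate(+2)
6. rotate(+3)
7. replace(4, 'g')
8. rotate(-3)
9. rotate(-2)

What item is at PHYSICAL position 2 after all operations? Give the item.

Answer: o

Derivation:
After op 1 (replace(3, 'o')): offset=0, physical=[A,B,C,o,E], logical=[A,B,C,o,E]
After op 2 (rotate(+1)): offset=1, physical=[A,B,C,o,E], logical=[B,C,o,E,A]
After op 3 (rotate(-2)): offset=4, physical=[A,B,C,o,E], logical=[E,A,B,C,o]
After op 4 (swap(3, 4)): offset=4, physical=[A,B,o,C,E], logical=[E,A,B,o,C]
After op 5 (rotate(+2)): offset=1, physical=[A,B,o,C,E], logical=[B,o,C,E,A]
After op 6 (rotate(+3)): offset=4, physical=[A,B,o,C,E], logical=[E,A,B,o,C]
After op 7 (replace(4, 'g')): offset=4, physical=[A,B,o,g,E], logical=[E,A,B,o,g]
After op 8 (rotate(-3)): offset=1, physical=[A,B,o,g,E], logical=[B,o,g,E,A]
After op 9 (rotate(-2)): offset=4, physical=[A,B,o,g,E], logical=[E,A,B,o,g]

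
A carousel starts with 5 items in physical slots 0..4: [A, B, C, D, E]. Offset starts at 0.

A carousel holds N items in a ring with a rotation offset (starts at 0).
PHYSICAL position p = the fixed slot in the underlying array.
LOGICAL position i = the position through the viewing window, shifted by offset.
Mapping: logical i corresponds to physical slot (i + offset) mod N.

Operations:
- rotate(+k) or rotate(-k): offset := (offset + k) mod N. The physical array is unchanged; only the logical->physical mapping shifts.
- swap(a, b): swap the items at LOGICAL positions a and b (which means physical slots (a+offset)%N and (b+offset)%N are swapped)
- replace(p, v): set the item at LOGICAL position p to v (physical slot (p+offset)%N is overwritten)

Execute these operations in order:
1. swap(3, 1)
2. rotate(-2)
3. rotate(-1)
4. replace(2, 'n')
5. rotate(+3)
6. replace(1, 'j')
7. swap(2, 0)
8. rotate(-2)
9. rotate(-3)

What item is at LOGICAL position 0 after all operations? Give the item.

Answer: C

Derivation:
After op 1 (swap(3, 1)): offset=0, physical=[A,D,C,B,E], logical=[A,D,C,B,E]
After op 2 (rotate(-2)): offset=3, physical=[A,D,C,B,E], logical=[B,E,A,D,C]
After op 3 (rotate(-1)): offset=2, physical=[A,D,C,B,E], logical=[C,B,E,A,D]
After op 4 (replace(2, 'n')): offset=2, physical=[A,D,C,B,n], logical=[C,B,n,A,D]
After op 5 (rotate(+3)): offset=0, physical=[A,D,C,B,n], logical=[A,D,C,B,n]
After op 6 (replace(1, 'j')): offset=0, physical=[A,j,C,B,n], logical=[A,j,C,B,n]
After op 7 (swap(2, 0)): offset=0, physical=[C,j,A,B,n], logical=[C,j,A,B,n]
After op 8 (rotate(-2)): offset=3, physical=[C,j,A,B,n], logical=[B,n,C,j,A]
After op 9 (rotate(-3)): offset=0, physical=[C,j,A,B,n], logical=[C,j,A,B,n]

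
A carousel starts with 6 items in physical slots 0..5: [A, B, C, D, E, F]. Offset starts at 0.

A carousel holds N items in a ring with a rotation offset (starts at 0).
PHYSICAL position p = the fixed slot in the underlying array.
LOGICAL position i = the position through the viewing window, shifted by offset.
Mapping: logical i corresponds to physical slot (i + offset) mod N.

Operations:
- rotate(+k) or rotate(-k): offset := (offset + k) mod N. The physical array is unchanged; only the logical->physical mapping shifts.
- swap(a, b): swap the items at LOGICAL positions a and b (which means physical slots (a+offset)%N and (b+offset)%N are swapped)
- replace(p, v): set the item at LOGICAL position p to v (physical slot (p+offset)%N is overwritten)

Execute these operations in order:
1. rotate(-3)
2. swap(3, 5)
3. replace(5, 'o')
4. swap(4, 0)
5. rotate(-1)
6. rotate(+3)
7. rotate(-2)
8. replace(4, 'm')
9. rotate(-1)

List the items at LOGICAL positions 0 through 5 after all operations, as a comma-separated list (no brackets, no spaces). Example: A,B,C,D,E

Answer: o,B,E,F,C,m

Derivation:
After op 1 (rotate(-3)): offset=3, physical=[A,B,C,D,E,F], logical=[D,E,F,A,B,C]
After op 2 (swap(3, 5)): offset=3, physical=[C,B,A,D,E,F], logical=[D,E,F,C,B,A]
After op 3 (replace(5, 'o')): offset=3, physical=[C,B,o,D,E,F], logical=[D,E,F,C,B,o]
After op 4 (swap(4, 0)): offset=3, physical=[C,D,o,B,E,F], logical=[B,E,F,C,D,o]
After op 5 (rotate(-1)): offset=2, physical=[C,D,o,B,E,F], logical=[o,B,E,F,C,D]
After op 6 (rotate(+3)): offset=5, physical=[C,D,o,B,E,F], logical=[F,C,D,o,B,E]
After op 7 (rotate(-2)): offset=3, physical=[C,D,o,B,E,F], logical=[B,E,F,C,D,o]
After op 8 (replace(4, 'm')): offset=3, physical=[C,m,o,B,E,F], logical=[B,E,F,C,m,o]
After op 9 (rotate(-1)): offset=2, physical=[C,m,o,B,E,F], logical=[o,B,E,F,C,m]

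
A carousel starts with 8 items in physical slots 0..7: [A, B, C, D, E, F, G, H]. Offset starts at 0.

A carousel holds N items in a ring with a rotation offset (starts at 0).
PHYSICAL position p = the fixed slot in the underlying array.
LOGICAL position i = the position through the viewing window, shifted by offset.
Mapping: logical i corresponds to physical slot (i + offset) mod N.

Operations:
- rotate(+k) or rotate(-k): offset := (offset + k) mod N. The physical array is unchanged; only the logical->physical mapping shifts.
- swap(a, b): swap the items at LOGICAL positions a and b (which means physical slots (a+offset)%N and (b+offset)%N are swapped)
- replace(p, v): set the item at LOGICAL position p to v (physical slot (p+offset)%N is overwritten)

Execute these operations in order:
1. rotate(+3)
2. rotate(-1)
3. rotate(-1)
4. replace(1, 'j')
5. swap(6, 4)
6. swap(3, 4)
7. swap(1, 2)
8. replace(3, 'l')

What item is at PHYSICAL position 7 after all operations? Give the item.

Answer: F

Derivation:
After op 1 (rotate(+3)): offset=3, physical=[A,B,C,D,E,F,G,H], logical=[D,E,F,G,H,A,B,C]
After op 2 (rotate(-1)): offset=2, physical=[A,B,C,D,E,F,G,H], logical=[C,D,E,F,G,H,A,B]
After op 3 (rotate(-1)): offset=1, physical=[A,B,C,D,E,F,G,H], logical=[B,C,D,E,F,G,H,A]
After op 4 (replace(1, 'j')): offset=1, physical=[A,B,j,D,E,F,G,H], logical=[B,j,D,E,F,G,H,A]
After op 5 (swap(6, 4)): offset=1, physical=[A,B,j,D,E,H,G,F], logical=[B,j,D,E,H,G,F,A]
After op 6 (swap(3, 4)): offset=1, physical=[A,B,j,D,H,E,G,F], logical=[B,j,D,H,E,G,F,A]
After op 7 (swap(1, 2)): offset=1, physical=[A,B,D,j,H,E,G,F], logical=[B,D,j,H,E,G,F,A]
After op 8 (replace(3, 'l')): offset=1, physical=[A,B,D,j,l,E,G,F], logical=[B,D,j,l,E,G,F,A]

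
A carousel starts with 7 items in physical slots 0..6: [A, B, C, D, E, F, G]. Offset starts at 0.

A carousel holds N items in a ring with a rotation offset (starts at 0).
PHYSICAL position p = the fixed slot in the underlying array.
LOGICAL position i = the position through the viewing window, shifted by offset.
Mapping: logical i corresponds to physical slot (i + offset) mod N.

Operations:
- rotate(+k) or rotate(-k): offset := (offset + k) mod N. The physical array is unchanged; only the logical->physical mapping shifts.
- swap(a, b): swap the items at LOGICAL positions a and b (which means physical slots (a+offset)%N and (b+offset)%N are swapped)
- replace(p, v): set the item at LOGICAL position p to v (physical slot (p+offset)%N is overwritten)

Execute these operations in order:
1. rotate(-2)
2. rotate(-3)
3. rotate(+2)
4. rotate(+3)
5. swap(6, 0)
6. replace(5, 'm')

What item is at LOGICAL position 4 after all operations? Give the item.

After op 1 (rotate(-2)): offset=5, physical=[A,B,C,D,E,F,G], logical=[F,G,A,B,C,D,E]
After op 2 (rotate(-3)): offset=2, physical=[A,B,C,D,E,F,G], logical=[C,D,E,F,G,A,B]
After op 3 (rotate(+2)): offset=4, physical=[A,B,C,D,E,F,G], logical=[E,F,G,A,B,C,D]
After op 4 (rotate(+3)): offset=0, physical=[A,B,C,D,E,F,G], logical=[A,B,C,D,E,F,G]
After op 5 (swap(6, 0)): offset=0, physical=[G,B,C,D,E,F,A], logical=[G,B,C,D,E,F,A]
After op 6 (replace(5, 'm')): offset=0, physical=[G,B,C,D,E,m,A], logical=[G,B,C,D,E,m,A]

Answer: E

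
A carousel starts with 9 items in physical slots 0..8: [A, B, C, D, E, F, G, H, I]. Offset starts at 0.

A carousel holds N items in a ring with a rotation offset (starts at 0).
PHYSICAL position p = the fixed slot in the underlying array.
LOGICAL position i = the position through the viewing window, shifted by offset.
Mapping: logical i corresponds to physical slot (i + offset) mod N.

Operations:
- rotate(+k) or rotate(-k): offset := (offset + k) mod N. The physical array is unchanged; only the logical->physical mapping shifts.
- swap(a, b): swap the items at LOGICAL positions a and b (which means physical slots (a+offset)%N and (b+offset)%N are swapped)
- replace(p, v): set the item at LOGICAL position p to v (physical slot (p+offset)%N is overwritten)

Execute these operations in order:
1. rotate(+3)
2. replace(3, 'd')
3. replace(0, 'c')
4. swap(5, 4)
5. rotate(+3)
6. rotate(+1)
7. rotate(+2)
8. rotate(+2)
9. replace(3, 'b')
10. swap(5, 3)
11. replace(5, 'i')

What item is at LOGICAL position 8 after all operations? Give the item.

After op 1 (rotate(+3)): offset=3, physical=[A,B,C,D,E,F,G,H,I], logical=[D,E,F,G,H,I,A,B,C]
After op 2 (replace(3, 'd')): offset=3, physical=[A,B,C,D,E,F,d,H,I], logical=[D,E,F,d,H,I,A,B,C]
After op 3 (replace(0, 'c')): offset=3, physical=[A,B,C,c,E,F,d,H,I], logical=[c,E,F,d,H,I,A,B,C]
After op 4 (swap(5, 4)): offset=3, physical=[A,B,C,c,E,F,d,I,H], logical=[c,E,F,d,I,H,A,B,C]
After op 5 (rotate(+3)): offset=6, physical=[A,B,C,c,E,F,d,I,H], logical=[d,I,H,A,B,C,c,E,F]
After op 6 (rotate(+1)): offset=7, physical=[A,B,C,c,E,F,d,I,H], logical=[I,H,A,B,C,c,E,F,d]
After op 7 (rotate(+2)): offset=0, physical=[A,B,C,c,E,F,d,I,H], logical=[A,B,C,c,E,F,d,I,H]
After op 8 (rotate(+2)): offset=2, physical=[A,B,C,c,E,F,d,I,H], logical=[C,c,E,F,d,I,H,A,B]
After op 9 (replace(3, 'b')): offset=2, physical=[A,B,C,c,E,b,d,I,H], logical=[C,c,E,b,d,I,H,A,B]
After op 10 (swap(5, 3)): offset=2, physical=[A,B,C,c,E,I,d,b,H], logical=[C,c,E,I,d,b,H,A,B]
After op 11 (replace(5, 'i')): offset=2, physical=[A,B,C,c,E,I,d,i,H], logical=[C,c,E,I,d,i,H,A,B]

Answer: B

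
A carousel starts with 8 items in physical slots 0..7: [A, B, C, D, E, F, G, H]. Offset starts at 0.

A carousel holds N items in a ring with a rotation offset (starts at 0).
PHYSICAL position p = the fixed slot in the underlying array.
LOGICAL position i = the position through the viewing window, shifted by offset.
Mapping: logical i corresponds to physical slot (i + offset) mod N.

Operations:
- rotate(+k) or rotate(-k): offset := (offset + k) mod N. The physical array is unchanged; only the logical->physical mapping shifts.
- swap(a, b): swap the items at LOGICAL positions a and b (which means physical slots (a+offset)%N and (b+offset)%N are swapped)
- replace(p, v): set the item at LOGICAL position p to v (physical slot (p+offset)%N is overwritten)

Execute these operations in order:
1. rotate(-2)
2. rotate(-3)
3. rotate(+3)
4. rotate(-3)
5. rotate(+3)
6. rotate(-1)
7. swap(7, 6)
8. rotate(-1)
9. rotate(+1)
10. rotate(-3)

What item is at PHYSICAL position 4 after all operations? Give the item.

Answer: D

Derivation:
After op 1 (rotate(-2)): offset=6, physical=[A,B,C,D,E,F,G,H], logical=[G,H,A,B,C,D,E,F]
After op 2 (rotate(-3)): offset=3, physical=[A,B,C,D,E,F,G,H], logical=[D,E,F,G,H,A,B,C]
After op 3 (rotate(+3)): offset=6, physical=[A,B,C,D,E,F,G,H], logical=[G,H,A,B,C,D,E,F]
After op 4 (rotate(-3)): offset=3, physical=[A,B,C,D,E,F,G,H], logical=[D,E,F,G,H,A,B,C]
After op 5 (rotate(+3)): offset=6, physical=[A,B,C,D,E,F,G,H], logical=[G,H,A,B,C,D,E,F]
After op 6 (rotate(-1)): offset=5, physical=[A,B,C,D,E,F,G,H], logical=[F,G,H,A,B,C,D,E]
After op 7 (swap(7, 6)): offset=5, physical=[A,B,C,E,D,F,G,H], logical=[F,G,H,A,B,C,E,D]
After op 8 (rotate(-1)): offset=4, physical=[A,B,C,E,D,F,G,H], logical=[D,F,G,H,A,B,C,E]
After op 9 (rotate(+1)): offset=5, physical=[A,B,C,E,D,F,G,H], logical=[F,G,H,A,B,C,E,D]
After op 10 (rotate(-3)): offset=2, physical=[A,B,C,E,D,F,G,H], logical=[C,E,D,F,G,H,A,B]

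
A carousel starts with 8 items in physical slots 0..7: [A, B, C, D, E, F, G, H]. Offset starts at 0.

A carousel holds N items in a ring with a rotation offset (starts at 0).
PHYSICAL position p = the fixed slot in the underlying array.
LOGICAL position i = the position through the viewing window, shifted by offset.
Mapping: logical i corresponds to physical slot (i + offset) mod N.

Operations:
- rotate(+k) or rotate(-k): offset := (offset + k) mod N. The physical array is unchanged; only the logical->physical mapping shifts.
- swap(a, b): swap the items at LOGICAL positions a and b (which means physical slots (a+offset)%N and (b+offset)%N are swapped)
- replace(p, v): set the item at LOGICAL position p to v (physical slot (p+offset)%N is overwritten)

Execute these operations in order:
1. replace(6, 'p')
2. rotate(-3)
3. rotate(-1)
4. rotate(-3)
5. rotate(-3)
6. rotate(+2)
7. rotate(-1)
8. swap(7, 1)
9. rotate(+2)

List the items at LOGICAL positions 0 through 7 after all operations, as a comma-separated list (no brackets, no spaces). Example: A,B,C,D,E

After op 1 (replace(6, 'p')): offset=0, physical=[A,B,C,D,E,F,p,H], logical=[A,B,C,D,E,F,p,H]
After op 2 (rotate(-3)): offset=5, physical=[A,B,C,D,E,F,p,H], logical=[F,p,H,A,B,C,D,E]
After op 3 (rotate(-1)): offset=4, physical=[A,B,C,D,E,F,p,H], logical=[E,F,p,H,A,B,C,D]
After op 4 (rotate(-3)): offset=1, physical=[A,B,C,D,E,F,p,H], logical=[B,C,D,E,F,p,H,A]
After op 5 (rotate(-3)): offset=6, physical=[A,B,C,D,E,F,p,H], logical=[p,H,A,B,C,D,E,F]
After op 6 (rotate(+2)): offset=0, physical=[A,B,C,D,E,F,p,H], logical=[A,B,C,D,E,F,p,H]
After op 7 (rotate(-1)): offset=7, physical=[A,B,C,D,E,F,p,H], logical=[H,A,B,C,D,E,F,p]
After op 8 (swap(7, 1)): offset=7, physical=[p,B,C,D,E,F,A,H], logical=[H,p,B,C,D,E,F,A]
After op 9 (rotate(+2)): offset=1, physical=[p,B,C,D,E,F,A,H], logical=[B,C,D,E,F,A,H,p]

Answer: B,C,D,E,F,A,H,p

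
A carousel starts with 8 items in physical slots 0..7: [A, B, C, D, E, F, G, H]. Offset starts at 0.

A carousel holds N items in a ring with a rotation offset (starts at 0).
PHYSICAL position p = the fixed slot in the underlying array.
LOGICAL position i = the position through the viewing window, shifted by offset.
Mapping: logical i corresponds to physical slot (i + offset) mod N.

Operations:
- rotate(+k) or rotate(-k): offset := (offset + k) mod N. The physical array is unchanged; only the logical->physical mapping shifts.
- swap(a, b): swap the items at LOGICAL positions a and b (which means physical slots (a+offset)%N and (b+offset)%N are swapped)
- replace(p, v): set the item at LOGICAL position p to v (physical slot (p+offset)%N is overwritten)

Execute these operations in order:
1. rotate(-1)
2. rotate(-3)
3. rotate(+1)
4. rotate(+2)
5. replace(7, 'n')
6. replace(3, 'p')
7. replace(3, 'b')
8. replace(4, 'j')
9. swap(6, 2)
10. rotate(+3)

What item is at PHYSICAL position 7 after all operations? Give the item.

Answer: H

Derivation:
After op 1 (rotate(-1)): offset=7, physical=[A,B,C,D,E,F,G,H], logical=[H,A,B,C,D,E,F,G]
After op 2 (rotate(-3)): offset=4, physical=[A,B,C,D,E,F,G,H], logical=[E,F,G,H,A,B,C,D]
After op 3 (rotate(+1)): offset=5, physical=[A,B,C,D,E,F,G,H], logical=[F,G,H,A,B,C,D,E]
After op 4 (rotate(+2)): offset=7, physical=[A,B,C,D,E,F,G,H], logical=[H,A,B,C,D,E,F,G]
After op 5 (replace(7, 'n')): offset=7, physical=[A,B,C,D,E,F,n,H], logical=[H,A,B,C,D,E,F,n]
After op 6 (replace(3, 'p')): offset=7, physical=[A,B,p,D,E,F,n,H], logical=[H,A,B,p,D,E,F,n]
After op 7 (replace(3, 'b')): offset=7, physical=[A,B,b,D,E,F,n,H], logical=[H,A,B,b,D,E,F,n]
After op 8 (replace(4, 'j')): offset=7, physical=[A,B,b,j,E,F,n,H], logical=[H,A,B,b,j,E,F,n]
After op 9 (swap(6, 2)): offset=7, physical=[A,F,b,j,E,B,n,H], logical=[H,A,F,b,j,E,B,n]
After op 10 (rotate(+3)): offset=2, physical=[A,F,b,j,E,B,n,H], logical=[b,j,E,B,n,H,A,F]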